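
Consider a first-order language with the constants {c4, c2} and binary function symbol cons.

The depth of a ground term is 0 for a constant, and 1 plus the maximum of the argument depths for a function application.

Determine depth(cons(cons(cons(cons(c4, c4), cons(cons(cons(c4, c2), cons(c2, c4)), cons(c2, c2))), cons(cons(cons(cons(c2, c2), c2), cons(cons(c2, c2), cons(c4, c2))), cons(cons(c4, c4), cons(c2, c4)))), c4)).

depth(cons(c4, c4)) = 1 + max(0, 0) = 1
depth(cons(c4, c2)) = 1 + max(0, 0) = 1
depth(cons(c2, c4)) = 1 + max(0, 0) = 1
depth(cons(cons(c4, c2), cons(c2, c4))) = 1 + max(1, 1) = 2
depth(cons(c2, c2)) = 1 + max(0, 0) = 1
depth(cons(cons(cons(c4, c2), cons(c2, c4)), cons(c2, c2))) = 1 + max(2, 1) = 3
depth(cons(cons(c4, c4), cons(cons(cons(c4, c2), cons(c2, c4)), cons(c2, c2)))) = 1 + max(1, 3) = 4
depth(cons(cons(c2, c2), c2)) = 1 + max(1, 0) = 2
depth(cons(cons(c2, c2), cons(c4, c2))) = 1 + max(1, 1) = 2
depth(cons(cons(cons(c2, c2), c2), cons(cons(c2, c2), cons(c4, c2)))) = 1 + max(2, 2) = 3
depth(cons(cons(c4, c4), cons(c2, c4))) = 1 + max(1, 1) = 2
depth(cons(cons(cons(cons(c2, c2), c2), cons(cons(c2, c2), cons(c4, c2))), cons(cons(c4, c4), cons(c2, c4)))) = 1 + max(3, 2) = 4
depth(cons(cons(cons(c4, c4), cons(cons(cons(c4, c2), cons(c2, c4)), cons(c2, c2))), cons(cons(cons(cons(c2, c2), c2), cons(cons(c2, c2), cons(c4, c2))), cons(cons(c4, c4), cons(c2, c4))))) = 1 + max(4, 4) = 5
depth(cons(cons(cons(cons(c4, c4), cons(cons(cons(c4, c2), cons(c2, c4)), cons(c2, c2))), cons(cons(cons(cons(c2, c2), c2), cons(cons(c2, c2), cons(c4, c2))), cons(cons(c4, c4), cons(c2, c4)))), c4)) = 1 + max(5, 0) = 6

6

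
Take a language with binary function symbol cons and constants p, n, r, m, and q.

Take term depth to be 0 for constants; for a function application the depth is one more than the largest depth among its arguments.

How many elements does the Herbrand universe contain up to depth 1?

30

Count level by level. With function symbols cons/2, the terms of depth ≤ k are the 5 constants together with each function applied to depth-≤(k−1) tuples, so N_k = 5 + N_{k-1}^2.
N_0 = 5
N_1 = 5 + 5^2 = 30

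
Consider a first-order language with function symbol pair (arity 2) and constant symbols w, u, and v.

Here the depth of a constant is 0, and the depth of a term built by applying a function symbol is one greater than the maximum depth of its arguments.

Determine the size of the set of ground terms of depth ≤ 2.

Count level by level. With function symbols pair/2, the terms of depth ≤ k are the 3 constants together with each function applied to depth-≤(k−1) tuples, so N_k = 3 + N_{k-1}^2.
N_0 = 3
N_1 = 3 + 3^2 = 12
N_2 = 3 + 12^2 = 147

147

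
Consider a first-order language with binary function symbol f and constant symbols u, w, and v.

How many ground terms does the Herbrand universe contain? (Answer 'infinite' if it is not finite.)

infinite

The signature has at least one function symbol (f, arity 2) and at least one constant (u).
Iterating f gives infinitely many distinct ground terms: u, f(u, u), f(f(u, u), f(u, u)), ...
So the Herbrand universe is infinite.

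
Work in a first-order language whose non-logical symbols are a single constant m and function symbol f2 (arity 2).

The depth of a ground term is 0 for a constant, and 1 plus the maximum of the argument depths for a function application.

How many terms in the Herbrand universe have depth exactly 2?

3

Let N_k count ground terms of depth at most k. Each non-constant term of depth ≤ k is some function symbol applied to depth-≤(k−1) arguments, giving N_k = 1 + N_{k-1}^2.
N_0 = 1
N_1 = 1 + 1^2 = 2
N_2 = 1 + 2^2 = 5
Terms of depth exactly 2: N_2 − N_1 = 5 − 2 = 3.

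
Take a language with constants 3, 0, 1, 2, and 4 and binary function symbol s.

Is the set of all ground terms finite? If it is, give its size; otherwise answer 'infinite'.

The signature has at least one function symbol (s, arity 2) and at least one constant (3).
Iterating s gives infinitely many distinct ground terms: 3, s(3, 3), s(s(3, 3), s(3, 3)), ...
So the Herbrand universe is infinite.

infinite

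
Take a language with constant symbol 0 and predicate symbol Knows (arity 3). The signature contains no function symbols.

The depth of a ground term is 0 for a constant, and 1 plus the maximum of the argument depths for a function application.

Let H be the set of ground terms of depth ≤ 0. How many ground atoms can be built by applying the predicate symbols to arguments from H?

1

First count ground terms of depth ≤ 0.
With no function symbols every ground term is a constant, so there is exactly 1 ground term at every depth bound.
N_0 = 1
So |H| = 1.
A ground atom is a predicate applied to a tuple of terms from H, so the count is the sum over predicates of |H|^arity:
  Knows: 1^3 = 1
Total ground atoms: 1.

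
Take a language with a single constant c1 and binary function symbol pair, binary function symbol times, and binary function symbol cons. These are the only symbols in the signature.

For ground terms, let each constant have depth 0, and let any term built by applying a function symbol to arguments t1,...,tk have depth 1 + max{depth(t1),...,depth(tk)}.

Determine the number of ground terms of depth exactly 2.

Write N_k for the number of ground terms of depth ≤ k. A term of depth ≤ k is either a constant or a function symbol applied to arguments of depth ≤ k−1, so N_k = 1 + N_{k-1}^2 + N_{k-1}^2 + N_{k-1}^2.
N_0 = 1
N_1 = 1 + 1^2 + 1^2 + 1^2 = 4
N_2 = 1 + 4^2 + 4^2 + 4^2 = 49
Terms of depth exactly 2: N_2 − N_1 = 49 − 4 = 45.

45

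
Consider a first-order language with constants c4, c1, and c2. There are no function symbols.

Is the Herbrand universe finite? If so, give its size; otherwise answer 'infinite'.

3

There are no function symbols, so every ground term is one of the 3 constants.
The Herbrand universe is {c4, c1, c2}, which is finite with 3 elements.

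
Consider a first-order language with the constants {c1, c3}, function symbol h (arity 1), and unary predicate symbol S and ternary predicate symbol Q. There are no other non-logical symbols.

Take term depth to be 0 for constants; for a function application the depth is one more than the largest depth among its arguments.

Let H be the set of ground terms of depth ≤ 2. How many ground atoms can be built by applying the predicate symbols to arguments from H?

First count ground terms of depth ≤ 2.
If N_k denotes the number of depth-≤k ground terms, the 2 constants give N_0 = 2, and each function symbol of arity r contributes N_{k-1}^r new terms at level k: N_k = 2 + N_{k-1}.
N_0 = 2
N_1 = 2 + 2 = 4
N_2 = 2 + 4 = 6
So |H| = 6.
Each predicate of arity r yields |H|^r ground atoms (one per choice of an r-tuple from H):
  S: 6;  Q: 6^3 = 216
Total ground atoms: 6 + 216 = 222.

222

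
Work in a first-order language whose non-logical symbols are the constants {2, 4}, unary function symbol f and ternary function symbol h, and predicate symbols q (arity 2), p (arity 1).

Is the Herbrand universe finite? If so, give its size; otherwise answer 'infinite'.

infinite

The signature has at least one function symbol (f, arity 1) and at least one constant (2).
Iterating f gives infinitely many distinct ground terms: 2, f(2), f(f(2)), ...
So the Herbrand universe is infinite.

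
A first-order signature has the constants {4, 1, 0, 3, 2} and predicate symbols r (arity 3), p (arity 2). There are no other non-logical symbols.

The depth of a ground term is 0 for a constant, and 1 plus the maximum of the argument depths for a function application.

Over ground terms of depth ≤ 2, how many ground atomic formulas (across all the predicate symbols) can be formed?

First count ground terms of depth ≤ 2.
With no function symbols every ground term is a constant, so there are exactly 5 ground terms at every depth bound.
N_0 = 5
N_1 = 5
N_2 = 5
So |H| = 5.
Each predicate of arity r yields |H|^r ground atoms (one per choice of an r-tuple from H):
  r: 5^3 = 125;  p: 5^2 = 25
Total ground atoms: 125 + 25 = 150.

150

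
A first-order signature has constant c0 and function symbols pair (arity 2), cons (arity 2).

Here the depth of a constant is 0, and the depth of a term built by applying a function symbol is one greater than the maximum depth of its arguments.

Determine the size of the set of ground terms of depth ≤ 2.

If N_k denotes the number of depth-≤k ground terms, the 1 constant gives N_0 = 1, and each function symbol of arity r contributes N_{k-1}^r new terms at level k: N_k = 1 + N_{k-1}^2 + N_{k-1}^2.
N_0 = 1
N_1 = 1 + 1^2 + 1^2 = 3
N_2 = 1 + 3^2 + 3^2 = 19

19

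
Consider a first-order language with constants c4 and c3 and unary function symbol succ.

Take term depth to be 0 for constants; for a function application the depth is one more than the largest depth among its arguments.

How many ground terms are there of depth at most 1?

If N_k denotes the number of depth-≤k ground terms, the 2 constants give N_0 = 2, and each function symbol of arity r contributes N_{k-1}^r new terms at level k: N_k = 2 + N_{k-1}.
N_0 = 2
N_1 = 2 + 2 = 4

4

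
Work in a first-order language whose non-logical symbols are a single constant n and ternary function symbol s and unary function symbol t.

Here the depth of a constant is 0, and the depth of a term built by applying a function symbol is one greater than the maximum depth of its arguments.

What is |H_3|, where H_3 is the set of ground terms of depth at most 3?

Write N_k for the number of ground terms of depth ≤ k. A term of depth ≤ k is either a constant or a function symbol applied to arguments of depth ≤ k−1, so N_k = 1 + N_{k-1}^3 + N_{k-1}.
N_0 = 1
N_1 = 1 + 1^3 + 1 = 3
N_2 = 1 + 3^3 + 3 = 31
N_3 = 1 + 31^3 + 31 = 29823

29823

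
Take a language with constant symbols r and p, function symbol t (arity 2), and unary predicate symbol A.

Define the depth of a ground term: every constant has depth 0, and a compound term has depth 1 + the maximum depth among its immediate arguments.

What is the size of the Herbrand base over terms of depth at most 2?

38

First count ground terms of depth ≤ 2.
If N_k denotes the number of depth-≤k ground terms, the 2 constants give N_0 = 2, and each function symbol of arity r contributes N_{k-1}^r new terms at level k: N_k = 2 + N_{k-1}^2.
N_0 = 2
N_1 = 2 + 2^2 = 6
N_2 = 2 + 6^2 = 38
So |H| = 38.
Each predicate of arity r yields |H|^r ground atoms (one per choice of an r-tuple from H):
  A: 38
Total ground atoms: 38.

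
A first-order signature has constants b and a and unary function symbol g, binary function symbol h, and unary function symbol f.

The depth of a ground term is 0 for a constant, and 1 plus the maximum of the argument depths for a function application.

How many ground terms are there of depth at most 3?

15130

Write N_k for the number of ground terms of depth ≤ k. A term of depth ≤ k is either a constant or a function symbol applied to arguments of depth ≤ k−1, so N_k = 2 + N_{k-1} + N_{k-1}^2 + N_{k-1}.
N_0 = 2
N_1 = 2 + 2 + 2^2 + 2 = 10
N_2 = 2 + 10 + 10^2 + 10 = 122
N_3 = 2 + 122 + 122^2 + 122 = 15130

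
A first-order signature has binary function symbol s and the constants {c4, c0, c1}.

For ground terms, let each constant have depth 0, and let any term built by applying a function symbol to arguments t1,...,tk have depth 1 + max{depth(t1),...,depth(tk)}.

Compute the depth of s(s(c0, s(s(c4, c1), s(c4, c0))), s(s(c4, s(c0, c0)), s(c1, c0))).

depth(s(c4, c1)) = 1 + max(0, 0) = 1
depth(s(c4, c0)) = 1 + max(0, 0) = 1
depth(s(s(c4, c1), s(c4, c0))) = 1 + max(1, 1) = 2
depth(s(c0, s(s(c4, c1), s(c4, c0)))) = 1 + max(0, 2) = 3
depth(s(c0, c0)) = 1 + max(0, 0) = 1
depth(s(c4, s(c0, c0))) = 1 + max(0, 1) = 2
depth(s(c1, c0)) = 1 + max(0, 0) = 1
depth(s(s(c4, s(c0, c0)), s(c1, c0))) = 1 + max(2, 1) = 3
depth(s(s(c0, s(s(c4, c1), s(c4, c0))), s(s(c4, s(c0, c0)), s(c1, c0)))) = 1 + max(3, 3) = 4

4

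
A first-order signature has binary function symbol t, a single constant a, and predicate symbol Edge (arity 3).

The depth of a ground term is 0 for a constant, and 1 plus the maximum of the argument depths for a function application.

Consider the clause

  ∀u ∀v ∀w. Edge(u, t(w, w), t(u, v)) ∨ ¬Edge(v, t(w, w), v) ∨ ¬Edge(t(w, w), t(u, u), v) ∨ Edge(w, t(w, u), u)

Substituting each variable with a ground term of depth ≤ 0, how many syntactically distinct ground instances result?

Ground terms of depth ≤ 0:
  Write N_k for the number of ground terms of depth ≤ k. A term of depth ≤ k is either a constant or a function symbol applied to arguments of depth ≤ k−1, so N_k = 1 + N_{k-1}^2.
  N_0 = 1
  Explicitly: a.
So there is exactly 1 ground term available for substitution.
The clause has 3 distinct variables (u, v, w), each appearing in the body. In the free term algebra distinct substitutions yield syntactically distinct ground instances.
Number of ground instances = 1^3 = 1.

1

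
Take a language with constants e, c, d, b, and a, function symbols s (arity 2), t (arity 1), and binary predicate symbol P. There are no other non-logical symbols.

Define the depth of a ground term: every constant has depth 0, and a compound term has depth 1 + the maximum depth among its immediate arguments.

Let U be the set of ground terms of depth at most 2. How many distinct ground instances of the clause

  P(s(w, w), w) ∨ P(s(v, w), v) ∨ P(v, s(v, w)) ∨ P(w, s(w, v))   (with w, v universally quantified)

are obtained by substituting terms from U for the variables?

Ground terms of depth ≤ 2:
  Count level by level. With function symbols s/2, t/1, the terms of depth ≤ k are the 5 constants together with each function applied to depth-≤(k−1) tuples, so N_k = 5 + N_{k-1}^2 + N_{k-1}.
  N_0 = 5
  N_1 = 5 + 5^2 + 5 = 35
  N_2 = 5 + 35^2 + 35 = 1265
So there are 1265 ground terms available for substitution.
Each of w, v ranges independently over the available ground terms, and distinct assignments produce distinct instances.
Number of ground instances = 1265^2 = 1600225.

1600225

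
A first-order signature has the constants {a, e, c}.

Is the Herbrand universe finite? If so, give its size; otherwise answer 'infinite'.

There are no function symbols, so every ground term is one of the 3 constants.
The Herbrand universe is {a, e, c}, which is finite with 3 elements.

3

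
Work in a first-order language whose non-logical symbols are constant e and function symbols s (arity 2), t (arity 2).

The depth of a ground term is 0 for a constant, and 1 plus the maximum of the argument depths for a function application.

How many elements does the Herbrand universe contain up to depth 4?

1045459

Count level by level. With function symbols s/2, t/2, the terms of depth ≤ k are the 1 constant together with each function applied to depth-≤(k−1) tuples, so N_k = 1 + N_{k-1}^2 + N_{k-1}^2.
N_0 = 1
N_1 = 1 + 1^2 + 1^2 = 3
N_2 = 1 + 3^2 + 3^2 = 19
N_3 = 1 + 19^2 + 19^2 = 723
N_4 = 1 + 723^2 + 723^2 = 1045459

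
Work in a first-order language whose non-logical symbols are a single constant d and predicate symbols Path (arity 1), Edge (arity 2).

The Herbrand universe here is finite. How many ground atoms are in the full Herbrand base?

2

With no function symbols, the Herbrand universe is just the 1 constant.
Ground atoms per predicate: Path: 1, Edge: 1^2 = 1.
Herbrand base size = 1 + 1 = 2.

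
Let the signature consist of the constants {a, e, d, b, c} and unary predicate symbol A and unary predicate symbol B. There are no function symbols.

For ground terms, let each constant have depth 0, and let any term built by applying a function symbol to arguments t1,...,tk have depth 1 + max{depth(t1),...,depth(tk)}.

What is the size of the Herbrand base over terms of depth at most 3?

First count ground terms of depth ≤ 3.
With no function symbols every ground term is a constant, so there are exactly 5 ground terms at every depth bound.
N_0 = 5
N_1 = 5
N_2 = 5
N_3 = 5
Explicitly: a, e, d, b, c.
So |H| = 5.
For each predicate symbol, the number of ground atoms is |H| raised to its arity; summing:
  A: 5;  B: 5
Total ground atoms: 5 + 5 = 10.

10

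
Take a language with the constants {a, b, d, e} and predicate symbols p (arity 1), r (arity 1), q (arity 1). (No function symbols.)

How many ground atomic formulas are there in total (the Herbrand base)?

With no function symbols, the Herbrand universe is just the 4 constants.
Ground atoms per predicate: p: 4, r: 4, q: 4.
Herbrand base size = 4 + 4 + 4 = 12.

12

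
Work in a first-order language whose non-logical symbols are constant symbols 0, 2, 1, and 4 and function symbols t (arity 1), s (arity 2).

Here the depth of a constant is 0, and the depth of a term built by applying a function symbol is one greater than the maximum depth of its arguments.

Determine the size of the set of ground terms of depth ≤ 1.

24

Write N_k for the number of ground terms of depth ≤ k. A term of depth ≤ k is either a constant or a function symbol applied to arguments of depth ≤ k−1, so N_k = 4 + N_{k-1} + N_{k-1}^2.
N_0 = 4
N_1 = 4 + 4 + 4^2 = 24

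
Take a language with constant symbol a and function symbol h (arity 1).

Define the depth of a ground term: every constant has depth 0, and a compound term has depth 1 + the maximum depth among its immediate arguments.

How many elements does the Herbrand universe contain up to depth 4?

5

Write N_k for the number of ground terms of depth ≤ k. A term of depth ≤ k is either a constant or a function symbol applied to arguments of depth ≤ k−1, so N_k = 1 + N_{k-1}.
N_0 = 1
N_1 = 1 + 1 = 2
N_2 = 1 + 2 = 3
N_3 = 1 + 3 = 4
N_4 = 1 + 4 = 5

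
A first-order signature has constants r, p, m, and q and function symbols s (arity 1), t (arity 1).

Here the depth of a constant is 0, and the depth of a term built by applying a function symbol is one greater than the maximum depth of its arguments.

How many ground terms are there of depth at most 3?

Let N_k = |{terms of depth ≤ k}|. Then N_0 = 4 and N_k = 4 + N_{k-1} + N_{k-1} for k ≥ 1 (one summand per function symbol, arity giving the exponent).
N_0 = 4
N_1 = 4 + 4 + 4 = 12
N_2 = 4 + 12 + 12 = 28
N_3 = 4 + 28 + 28 = 60

60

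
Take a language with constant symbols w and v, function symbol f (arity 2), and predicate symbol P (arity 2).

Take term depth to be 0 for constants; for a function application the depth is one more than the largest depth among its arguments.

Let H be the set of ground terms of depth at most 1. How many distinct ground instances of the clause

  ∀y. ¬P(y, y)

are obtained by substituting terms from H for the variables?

Ground terms of depth ≤ 1:
  Let N_k = |{terms of depth ≤ k}|. Then N_0 = 2 and N_k = 2 + N_{k-1}^2 for k ≥ 1 (one summand per function symbol, arity giving the exponent).
  N_0 = 2
  N_1 = 2 + 2^2 = 6
  Explicitly: w, v, f(w, w), f(w, v), f(v, w), f(v, v).
So there are 6 ground terms available for substitution.
The variable y ranges independently over the available ground terms, and distinct assignments produce distinct instances.
Number of ground instances = 6.

6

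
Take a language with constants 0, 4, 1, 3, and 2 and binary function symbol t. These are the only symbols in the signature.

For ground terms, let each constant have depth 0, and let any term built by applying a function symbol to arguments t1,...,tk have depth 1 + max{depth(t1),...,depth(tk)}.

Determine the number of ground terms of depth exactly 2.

875

Let N_k count ground terms of depth at most k. Each non-constant term of depth ≤ k is some function symbol applied to depth-≤(k−1) arguments, giving N_k = 5 + N_{k-1}^2.
N_0 = 5
N_1 = 5 + 5^2 = 30
N_2 = 5 + 30^2 = 905
Terms of depth exactly 2: N_2 − N_1 = 905 − 30 = 875.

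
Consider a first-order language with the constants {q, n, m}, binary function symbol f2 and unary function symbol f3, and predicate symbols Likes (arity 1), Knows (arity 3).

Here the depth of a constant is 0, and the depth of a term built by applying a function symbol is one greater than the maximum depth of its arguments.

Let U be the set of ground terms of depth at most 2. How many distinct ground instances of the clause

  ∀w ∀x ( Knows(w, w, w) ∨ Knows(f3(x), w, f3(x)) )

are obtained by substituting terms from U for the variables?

Ground terms of depth ≤ 2:
  Write N_k for the number of ground terms of depth ≤ k. A term of depth ≤ k is either a constant or a function symbol applied to arguments of depth ≤ k−1, so N_k = 3 + N_{k-1}^2 + N_{k-1}.
  N_0 = 3
  N_1 = 3 + 3^2 + 3 = 15
  N_2 = 3 + 15^2 + 15 = 243
So there are 243 ground terms available for substitution.
The body mentions every one of the 2 quantified variables; since ground terms form a free algebra, no two substitutions collapse to the same formula.
Number of ground instances = 243^2 = 59049.

59049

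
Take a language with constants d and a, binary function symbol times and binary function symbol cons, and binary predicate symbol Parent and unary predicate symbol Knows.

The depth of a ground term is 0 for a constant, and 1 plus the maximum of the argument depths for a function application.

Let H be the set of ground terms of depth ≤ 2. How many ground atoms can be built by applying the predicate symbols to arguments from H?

41006

First count ground terms of depth ≤ 2.
If N_k denotes the number of depth-≤k ground terms, the 2 constants give N_0 = 2, and each function symbol of arity r contributes N_{k-1}^r new terms at level k: N_k = 2 + N_{k-1}^2 + N_{k-1}^2.
N_0 = 2
N_1 = 2 + 2^2 + 2^2 = 10
N_2 = 2 + 10^2 + 10^2 = 202
So |H| = 202.
A ground atom is a predicate applied to a tuple of terms from H, so the count is the sum over predicates of |H|^arity:
  Parent: 202^2 = 40804;  Knows: 202
Total ground atoms: 40804 + 202 = 41006.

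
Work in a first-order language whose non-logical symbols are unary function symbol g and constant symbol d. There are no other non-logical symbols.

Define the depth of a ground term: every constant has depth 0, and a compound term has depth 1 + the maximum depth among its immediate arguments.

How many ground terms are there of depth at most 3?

Let N_k count ground terms of depth at most k. Each non-constant term of depth ≤ k is some function symbol applied to depth-≤(k−1) arguments, giving N_k = 1 + N_{k-1}.
N_0 = 1
N_1 = 1 + 1 = 2
N_2 = 1 + 2 = 3
N_3 = 1 + 3 = 4
Explicitly: d, g(d), g(g(d)), g(g(g(d))).

4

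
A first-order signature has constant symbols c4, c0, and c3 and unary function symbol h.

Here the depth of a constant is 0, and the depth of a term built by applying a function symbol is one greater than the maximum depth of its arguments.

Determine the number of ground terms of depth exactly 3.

3

If N_k denotes the number of depth-≤k ground terms, the 3 constants give N_0 = 3, and each function symbol of arity r contributes N_{k-1}^r new terms at level k: N_k = 3 + N_{k-1}.
N_0 = 3
N_1 = 3 + 3 = 6
N_2 = 3 + 6 = 9
N_3 = 3 + 9 = 12
Terms of depth exactly 3: N_3 − N_2 = 12 − 9 = 3.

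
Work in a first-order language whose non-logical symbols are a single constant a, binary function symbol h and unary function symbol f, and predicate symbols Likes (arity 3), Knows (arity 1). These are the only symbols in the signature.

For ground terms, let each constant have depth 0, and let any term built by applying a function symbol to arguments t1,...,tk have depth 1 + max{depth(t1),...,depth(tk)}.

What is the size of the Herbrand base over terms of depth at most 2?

First count ground terms of depth ≤ 2.
Write N_k for the number of ground terms of depth ≤ k. A term of depth ≤ k is either a constant or a function symbol applied to arguments of depth ≤ k−1, so N_k = 1 + N_{k-1}^2 + N_{k-1}.
N_0 = 1
N_1 = 1 + 1^2 + 1 = 3
N_2 = 1 + 3^2 + 3 = 13
So |H| = 13.
For each predicate symbol, the number of ground atoms is |H| raised to its arity; summing:
  Likes: 13^3 = 2197;  Knows: 13
Total ground atoms: 2197 + 13 = 2210.

2210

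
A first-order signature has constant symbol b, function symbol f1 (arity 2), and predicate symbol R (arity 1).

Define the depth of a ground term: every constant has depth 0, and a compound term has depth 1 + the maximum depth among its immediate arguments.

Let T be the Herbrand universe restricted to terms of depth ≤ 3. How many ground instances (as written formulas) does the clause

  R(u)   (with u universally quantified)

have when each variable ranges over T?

26

Ground terms of depth ≤ 3:
  Let N_k = |{terms of depth ≤ k}|. Then N_0 = 1 and N_k = 1 + N_{k-1}^2 for k ≥ 1 (one summand per function symbol, arity giving the exponent).
  N_0 = 1
  N_1 = 1 + 1^2 = 2
  N_2 = 1 + 2^2 = 5
  N_3 = 1 + 5^2 = 26
So there are 26 ground terms available for substitution.
There is 1 variable to instantiate (u),  occurring in at least one literal, so different choices give different ground instances.
Number of ground instances = 26.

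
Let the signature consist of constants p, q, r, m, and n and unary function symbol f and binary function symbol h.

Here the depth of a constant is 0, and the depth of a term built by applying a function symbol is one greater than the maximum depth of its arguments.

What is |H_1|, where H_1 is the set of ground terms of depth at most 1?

35

Let N_k = |{terms of depth ≤ k}|. Then N_0 = 5 and N_k = 5 + N_{k-1} + N_{k-1}^2 for k ≥ 1 (one summand per function symbol, arity giving the exponent).
N_0 = 5
N_1 = 5 + 5 + 5^2 = 35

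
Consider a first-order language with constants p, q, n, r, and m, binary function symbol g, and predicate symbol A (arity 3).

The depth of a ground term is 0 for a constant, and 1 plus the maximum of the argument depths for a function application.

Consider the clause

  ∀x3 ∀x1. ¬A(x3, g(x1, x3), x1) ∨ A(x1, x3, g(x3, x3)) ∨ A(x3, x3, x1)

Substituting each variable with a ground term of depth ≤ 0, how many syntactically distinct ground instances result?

Ground terms of depth ≤ 0:
  Let N_k count ground terms of depth at most k. Each non-constant term of depth ≤ k is some function symbol applied to depth-≤(k−1) arguments, giving N_k = 5 + N_{k-1}^2.
  N_0 = 5
  Explicitly: p, q, n, r, m.
So there are 5 ground terms available for substitution.
Each of x3, x1 ranges independently over the available ground terms, and distinct assignments produce distinct instances.
Number of ground instances = 5^2 = 25.

25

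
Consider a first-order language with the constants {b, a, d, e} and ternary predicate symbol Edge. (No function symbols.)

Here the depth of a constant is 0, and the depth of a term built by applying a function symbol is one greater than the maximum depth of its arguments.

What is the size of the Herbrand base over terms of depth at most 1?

64

First count ground terms of depth ≤ 1.
With no function symbols every ground term is a constant, so there are exactly 4 ground terms at every depth bound.
N_0 = 4
N_1 = 4
So |H| = 4.
For each predicate symbol, the number of ground atoms is |H| raised to its arity; summing:
  Edge: 4^3 = 64
Total ground atoms: 64.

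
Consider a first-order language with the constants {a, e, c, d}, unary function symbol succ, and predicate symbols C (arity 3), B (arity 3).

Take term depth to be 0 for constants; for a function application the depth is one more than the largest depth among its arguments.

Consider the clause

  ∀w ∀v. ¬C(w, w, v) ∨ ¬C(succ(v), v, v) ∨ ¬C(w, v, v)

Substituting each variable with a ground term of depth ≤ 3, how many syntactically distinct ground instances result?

256

Ground terms of depth ≤ 3:
  Write N_k for the number of ground terms of depth ≤ k. A term of depth ≤ k is either a constant or a function symbol applied to arguments of depth ≤ k−1, so N_k = 4 + N_{k-1}.
  N_0 = 4
  N_1 = 4 + 4 = 8
  N_2 = 4 + 8 = 12
  N_3 = 4 + 12 = 16
So there are 16 ground terms available for substitution.
There are 2 variables to instantiate (w, v), each occurring in at least one literal, so different choices give different ground instances.
Number of ground instances = 16^2 = 256.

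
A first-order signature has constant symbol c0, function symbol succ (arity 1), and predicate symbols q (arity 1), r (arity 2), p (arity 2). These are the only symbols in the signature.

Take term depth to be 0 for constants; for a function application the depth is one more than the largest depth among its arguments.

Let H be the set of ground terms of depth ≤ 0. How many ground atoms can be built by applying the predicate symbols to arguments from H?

First count ground terms of depth ≤ 0.
Write N_k for the number of ground terms of depth ≤ k. A term of depth ≤ k is either a constant or a function symbol applied to arguments of depth ≤ k−1, so N_k = 1 + N_{k-1}.
N_0 = 1
Explicitly: c0.
So |H| = 1.
For each predicate symbol, the number of ground atoms is |H| raised to its arity; summing:
  q: 1;  r: 1^2 = 1;  p: 1^2 = 1
Total ground atoms: 1 + 1 + 1 = 3.

3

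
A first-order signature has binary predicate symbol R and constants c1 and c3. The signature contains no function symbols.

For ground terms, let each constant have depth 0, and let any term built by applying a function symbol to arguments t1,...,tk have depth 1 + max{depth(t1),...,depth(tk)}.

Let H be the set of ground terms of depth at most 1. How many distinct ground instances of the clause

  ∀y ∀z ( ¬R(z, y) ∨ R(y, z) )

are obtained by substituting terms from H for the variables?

Ground terms of depth ≤ 1:
  With no function symbols every ground term is a constant, so there are exactly 2 ground terms at every depth bound.
  N_0 = 2
  N_1 = 2
  Explicitly: c1, c3.
So there are 2 ground terms available for substitution.
The body mentions every one of the 2 quantified variables; since ground terms form a free algebra, no two substitutions collapse to the same formula.
Number of ground instances = 2^2 = 4.

4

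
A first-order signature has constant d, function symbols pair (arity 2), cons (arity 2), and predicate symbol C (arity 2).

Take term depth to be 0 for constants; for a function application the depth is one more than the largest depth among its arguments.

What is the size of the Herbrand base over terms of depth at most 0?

1

First count ground terms of depth ≤ 0.
Count level by level. With function symbols pair/2, cons/2, the terms of depth ≤ k are the 1 constant together with each function applied to depth-≤(k−1) tuples, so N_k = 1 + N_{k-1}^2 + N_{k-1}^2.
N_0 = 1
So |H| = 1.
Ground atoms are formed by filling each argument slot of a predicate with a term from H, so an r-ary predicate gives |H|^r atoms:
  C: 1^2 = 1
Total ground atoms: 1.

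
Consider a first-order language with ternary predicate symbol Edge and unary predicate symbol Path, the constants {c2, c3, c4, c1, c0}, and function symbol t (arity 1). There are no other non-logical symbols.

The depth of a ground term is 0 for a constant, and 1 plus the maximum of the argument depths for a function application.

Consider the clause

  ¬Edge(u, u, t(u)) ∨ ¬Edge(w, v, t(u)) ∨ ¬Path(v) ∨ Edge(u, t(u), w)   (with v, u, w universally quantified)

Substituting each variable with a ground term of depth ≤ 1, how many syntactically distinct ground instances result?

Ground terms of depth ≤ 1:
  Count level by level. With function symbols t/1, the terms of depth ≤ k are the 5 constants together with each function applied to depth-≤(k−1) tuples, so N_k = 5 + N_{k-1}.
  N_0 = 5
  N_1 = 5 + 5 = 10
  Explicitly: c2, c3, c4, c1, c0, t(c2), t(c3), t(c4), t(c1), t(c0).
So there are 10 ground terms available for substitution.
There are 3 variables to instantiate (v, u, w), each occurring in at least one literal, so different choices give different ground instances.
Number of ground instances = 10^3 = 1000.

1000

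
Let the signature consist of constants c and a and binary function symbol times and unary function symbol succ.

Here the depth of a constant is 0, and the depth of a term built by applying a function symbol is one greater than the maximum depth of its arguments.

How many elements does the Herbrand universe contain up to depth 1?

8

Let N_k = |{terms of depth ≤ k}|. Then N_0 = 2 and N_k = 2 + N_{k-1}^2 + N_{k-1} for k ≥ 1 (one summand per function symbol, arity giving the exponent).
N_0 = 2
N_1 = 2 + 2^2 + 2 = 8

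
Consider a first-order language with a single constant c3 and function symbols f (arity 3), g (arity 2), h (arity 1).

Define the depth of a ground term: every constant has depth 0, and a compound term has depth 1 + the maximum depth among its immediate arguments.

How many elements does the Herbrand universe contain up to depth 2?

85

Count level by level. With function symbols f/3, g/2, h/1, the terms of depth ≤ k are the 1 constant together with each function applied to depth-≤(k−1) tuples, so N_k = 1 + N_{k-1}^3 + N_{k-1}^2 + N_{k-1}.
N_0 = 1
N_1 = 1 + 1^3 + 1^2 + 1 = 4
N_2 = 1 + 4^3 + 4^2 + 4 = 85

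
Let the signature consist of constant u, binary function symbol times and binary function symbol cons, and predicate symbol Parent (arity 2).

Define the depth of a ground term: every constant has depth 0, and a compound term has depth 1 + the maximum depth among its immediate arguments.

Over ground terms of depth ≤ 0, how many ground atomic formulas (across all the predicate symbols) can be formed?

First count ground terms of depth ≤ 0.
Let N_k count ground terms of depth at most k. Each non-constant term of depth ≤ k is some function symbol applied to depth-≤(k−1) arguments, giving N_k = 1 + N_{k-1}^2 + N_{k-1}^2.
N_0 = 1
Explicitly: u.
So |H| = 1.
Each predicate of arity r yields |H|^r ground atoms (one per choice of an r-tuple from H):
  Parent: 1^2 = 1
Total ground atoms: 1.

1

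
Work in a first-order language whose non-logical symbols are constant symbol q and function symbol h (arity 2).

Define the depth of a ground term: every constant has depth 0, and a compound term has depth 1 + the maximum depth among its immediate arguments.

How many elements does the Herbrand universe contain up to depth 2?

5

Let N_k = |{terms of depth ≤ k}|. Then N_0 = 1 and N_k = 1 + N_{k-1}^2 for k ≥ 1 (one summand per function symbol, arity giving the exponent).
N_0 = 1
N_1 = 1 + 1^2 = 2
N_2 = 1 + 2^2 = 5
Explicitly: q, h(q, q), h(q, h(q, q)), h(h(q, q), q), h(h(q, q), h(q, q)).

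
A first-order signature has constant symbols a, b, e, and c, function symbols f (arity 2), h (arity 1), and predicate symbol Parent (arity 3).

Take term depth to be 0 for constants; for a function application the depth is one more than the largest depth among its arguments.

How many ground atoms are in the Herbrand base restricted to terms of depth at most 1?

13824

First count ground terms of depth ≤ 1.
Let N_k count ground terms of depth at most k. Each non-constant term of depth ≤ k is some function symbol applied to depth-≤(k−1) arguments, giving N_k = 4 + N_{k-1}^2 + N_{k-1}.
N_0 = 4
N_1 = 4 + 4^2 + 4 = 24
So |H| = 24.
Ground atoms are formed by filling each argument slot of a predicate with a term from H, so an r-ary predicate gives |H|^r atoms:
  Parent: 24^3 = 13824
Total ground atoms: 13824.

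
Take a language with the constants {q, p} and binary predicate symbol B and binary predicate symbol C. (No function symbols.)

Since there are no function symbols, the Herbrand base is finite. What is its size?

8

With no function symbols, the Herbrand universe is just the 2 constants.
Ground atoms per predicate: B: 2^2 = 4, C: 2^2 = 4.
Herbrand base size = 4 + 4 = 8.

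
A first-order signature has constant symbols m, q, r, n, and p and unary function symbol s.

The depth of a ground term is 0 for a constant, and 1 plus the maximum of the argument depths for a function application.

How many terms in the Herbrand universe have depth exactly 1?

If N_k denotes the number of depth-≤k ground terms, the 5 constants give N_0 = 5, and each function symbol of arity r contributes N_{k-1}^r new terms at level k: N_k = 5 + N_{k-1}.
N_0 = 5
N_1 = 5 + 5 = 10
Terms of depth exactly 1: N_1 − N_0 = 10 − 5 = 5.

5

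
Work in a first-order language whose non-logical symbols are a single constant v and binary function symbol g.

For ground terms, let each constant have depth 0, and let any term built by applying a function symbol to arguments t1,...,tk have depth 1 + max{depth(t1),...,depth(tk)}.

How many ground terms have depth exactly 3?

21

Count level by level. With function symbols g/2, the terms of depth ≤ k are the 1 constant together with each function applied to depth-≤(k−1) tuples, so N_k = 1 + N_{k-1}^2.
N_0 = 1
N_1 = 1 + 1^2 = 2
N_2 = 1 + 2^2 = 5
N_3 = 1 + 5^2 = 26
Terms of depth exactly 3: N_3 − N_2 = 26 − 5 = 21.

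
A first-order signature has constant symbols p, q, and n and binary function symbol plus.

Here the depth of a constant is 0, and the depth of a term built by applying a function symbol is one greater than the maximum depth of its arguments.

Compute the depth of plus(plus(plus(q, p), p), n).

depth(plus(q, p)) = 1 + max(0, 0) = 1
depth(plus(plus(q, p), p)) = 1 + max(1, 0) = 2
depth(plus(plus(plus(q, p), p), n)) = 1 + max(2, 0) = 3

3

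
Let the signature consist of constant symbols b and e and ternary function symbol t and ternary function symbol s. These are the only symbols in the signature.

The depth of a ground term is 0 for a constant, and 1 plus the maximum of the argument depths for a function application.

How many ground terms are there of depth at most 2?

Count level by level. With function symbols t/3, s/3, the terms of depth ≤ k are the 2 constants together with each function applied to depth-≤(k−1) tuples, so N_k = 2 + N_{k-1}^3 + N_{k-1}^3.
N_0 = 2
N_1 = 2 + 2^3 + 2^3 = 18
N_2 = 2 + 18^3 + 18^3 = 11666

11666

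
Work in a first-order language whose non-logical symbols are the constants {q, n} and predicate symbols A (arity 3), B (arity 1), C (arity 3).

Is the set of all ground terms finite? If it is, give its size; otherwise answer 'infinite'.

2

There are no function symbols, so every ground term is one of the 2 constants.
The Herbrand universe is {q, n}, which is finite with 2 elements.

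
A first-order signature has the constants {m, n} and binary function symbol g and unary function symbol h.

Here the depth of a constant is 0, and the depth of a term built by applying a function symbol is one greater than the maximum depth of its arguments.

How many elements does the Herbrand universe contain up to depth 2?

74

Write N_k for the number of ground terms of depth ≤ k. A term of depth ≤ k is either a constant or a function symbol applied to arguments of depth ≤ k−1, so N_k = 2 + N_{k-1}^2 + N_{k-1}.
N_0 = 2
N_1 = 2 + 2^2 + 2 = 8
N_2 = 2 + 8^2 + 8 = 74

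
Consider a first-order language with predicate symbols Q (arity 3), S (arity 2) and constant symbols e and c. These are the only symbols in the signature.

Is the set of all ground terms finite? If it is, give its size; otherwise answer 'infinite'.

There are no function symbols, so every ground term is one of the 2 constants.
The Herbrand universe is {e, c}, which is finite with 2 elements.

2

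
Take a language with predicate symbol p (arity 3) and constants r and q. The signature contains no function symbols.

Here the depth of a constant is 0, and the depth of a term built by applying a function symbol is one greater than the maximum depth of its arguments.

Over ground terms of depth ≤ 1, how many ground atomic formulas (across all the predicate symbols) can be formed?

8

First count ground terms of depth ≤ 1.
With no function symbols every ground term is a constant, so there are exactly 2 ground terms at every depth bound.
N_0 = 2
N_1 = 2
So |H| = 2.
For each predicate symbol, the number of ground atoms is |H| raised to its arity; summing:
  p: 2^3 = 8
Total ground atoms: 8.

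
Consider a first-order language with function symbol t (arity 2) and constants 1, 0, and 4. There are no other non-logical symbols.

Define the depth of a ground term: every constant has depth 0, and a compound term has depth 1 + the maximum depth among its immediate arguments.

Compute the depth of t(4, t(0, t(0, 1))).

depth(t(0, 1)) = 1 + max(0, 0) = 1
depth(t(0, t(0, 1))) = 1 + max(0, 1) = 2
depth(t(4, t(0, t(0, 1)))) = 1 + max(0, 2) = 3

3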